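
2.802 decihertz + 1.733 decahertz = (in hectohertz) 1 decihertz = 0.1 Hz, so 2.802 decihertz = 2.802 * 0.1 = 0.2802 Hz. 1 decahertz = 10 Hz, so 1.733 decahertz = 1.733 * 10 = 17.33 Hz. Sum: 0.2802 + 17.33 = 17.6102 Hz. 1 hectohertz = 100 Hz, so 17.6102 Hz = 17.6102 / 100 = 0.176102 hectohertz ≈ 0.1761 hectohertz (4 s.f.). Final answer: 0.1761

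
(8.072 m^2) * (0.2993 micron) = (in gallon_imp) 8.072 m^2 is already in m^2. 1 micron = 1e-06 m, so 0.2993 micron = 0.2993 * 1e-06 = 2.993e-07 m. Combine: 8.072 m^2 * 2.993e-07 m = 2.4159496e-06 m^3. 1 gallon_imp = 0.00454609 m^3, so 2.4159496e-06 m^3 = 2.4159496e-06 / 0.00454609 = 0.00053143462 gallon_imp ≈ 0.0005314 gallon_imp (4 s.f.). Final answer: 0.0005314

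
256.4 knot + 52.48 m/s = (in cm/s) 1.844e+04. Check: 1 knot = 0.51444444 m/s, so 256.4 knot = 256.4 * 0.51444444 = 131.90356 m/s. 52.48 m/s is already in m/s. Sum: 131.90356 + 52.48 = 184.38356 m/s. 1 cm/s = 0.01 m/s, so 184.38356 m/s = 184.38356 / 0.01 = 18438.356 cm/s ≈ 1.844e+04 cm/s (4 s.f.).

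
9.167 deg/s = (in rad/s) 0.16. Check: 1 deg/s = 0.017453293 rad/s, so 9.167 deg/s = 9.167 * 0.017453293 = 0.15999433 rad/s. Result: 0.15999433 rad/s ≈ 0.16 rad/s (4 s.f.).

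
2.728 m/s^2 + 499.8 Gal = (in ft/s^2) 25.35. Check: 2.728 m/s^2 is already in m/s^2. 1 Gal = 0.01 m/s^2, so 499.8 Gal = 499.8 * 0.01 = 4.998 m/s^2. Sum: 2.728 + 4.998 = 7.726 m/s^2. 1 ft/s^2 = 0.3048 m/s^2, so 7.726 m/s^2 = 7.726 / 0.3048 = 25.347769 ft/s^2 ≈ 25.35 ft/s^2 (4 s.f.).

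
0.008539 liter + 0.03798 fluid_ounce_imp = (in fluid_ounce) 1 liter = 0.001 m^3, so 0.008539 liter = 0.008539 * 0.001 = 8.539e-06 m^3. 1 fluid_ounce_imp = 2.8413063e-05 m^3, so 0.03798 fluid_ounce_imp = 0.03798 * 2.8413063e-05 = 1.0791281e-06 m^3. Sum: 8.539e-06 + 1.0791281e-06 = 9.6181281e-06 m^3. 1 fluid_ounce = 2.957353e-05 m^3, so 9.6181281e-06 m^3 = 9.6181281e-06 / 2.957353e-05 = 0.3252276 fluid_ounce ≈ 0.3252 fluid_ounce (4 s.f.). Final answer: 0.3252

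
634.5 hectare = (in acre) 1 hectare = 10000 m^2, so 634.5 hectare = 634.5 * 10000 = 6345000 m^2. 1 acre = 4046.8564 m^2, so 6345000 m^2 = 6345000 / 4046.8564 = 1567.8836 acre ≈ 1568 acre (4 s.f.). Final answer: 1568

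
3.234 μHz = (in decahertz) 1 μHz = 1e-06 Hz, so 3.234 μHz = 3.234 * 1e-06 = 3.234e-06 Hz. 1 decahertz = 10 Hz, so 3.234e-06 Hz = 3.234e-06 / 10 = 3.234e-07 decahertz. Final answer: 3.234e-07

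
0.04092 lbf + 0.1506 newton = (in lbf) 1 lbf = 4.4482216 N, so 0.04092 lbf = 0.04092 * 4.4482216 = 0.18202123 N. 0.1506 newton = 0.1506 N. Sum: 0.18202123 + 0.1506 = 0.33262123 N. 1 lbf = 4.4482216 N, so 0.33262123 N = 0.33262123 / 4.4482216 = 0.074776227 lbf ≈ 0.07478 lbf (4 s.f.). Final answer: 0.07478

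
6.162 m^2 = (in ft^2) 66.33. Check: 1 ft^2 = 0.09290304 m^2, so 6.162 m^2 = 6.162 / 0.09290304 = 66.327216 ft^2 ≈ 66.33 ft^2 (4 s.f.).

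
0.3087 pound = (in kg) 1 pound = 0.45359237 kg, so 0.3087 pound = 0.3087 * 0.45359237 = 0.14002396 kg. Result: 0.14002396 kg ≈ 0.14 kg (4 s.f.). Final answer: 0.14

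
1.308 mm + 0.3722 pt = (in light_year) 1 mm = 0.001 m, so 1.308 mm = 1.308 * 0.001 = 0.001308 m. 1 pt = 0.00035277778 m, so 0.3722 pt = 0.3722 * 0.00035277778 = 0.00013130389 m. Sum: 0.001308 + 0.00013130389 = 0.0014393039 m. 1 light_year = 9.4607305e+15 m, so 0.0014393039 m = 0.0014393039 / 9.4607305e+15 = 1.5213454e-19 light_year ≈ 1.521e-19 light_year (4 s.f.). Final answer: 1.521e-19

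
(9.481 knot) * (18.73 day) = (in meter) 7.893e+06. Check: 1 knot = 0.51444444 m/s, so 9.481 knot = 9.481 * 0.51444444 = 4.8774478 m/s. 1 day = 86400 s, so 18.73 day = 18.73 * 86400 = 1618272 s. Combine: 4.8774478 m/s * 1618272 s = 7893037.2 m. 7893037.2 m = 7893037.2 meter ≈ 7.893e+06 meter (4 s.f.).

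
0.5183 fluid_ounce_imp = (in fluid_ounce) 1 fluid_ounce_imp = 2.8413063e-05 m^3, so 0.5183 fluid_ounce_imp = 0.5183 * 2.8413063e-05 = 1.472649e-05 m^3. 1 fluid_ounce = 2.957353e-05 m^3, so 1.472649e-05 m^3 = 1.472649e-05 / 2.957353e-05 = 0.49796188 fluid_ounce ≈ 0.498 fluid_ounce (4 s.f.). Final answer: 0.498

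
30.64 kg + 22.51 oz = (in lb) 68.96. Check: 30.64 kg is already in kg. 1 oz = 0.028349523 kg, so 22.51 oz = 22.51 * 0.028349523 = 0.63814777 kg. Sum: 30.64 + 0.63814777 = 31.278148 kg. 1 lb = 0.45359237 kg, so 31.278148 kg = 31.278148 / 0.45359237 = 68.956512 lb ≈ 68.96 lb (4 s.f.).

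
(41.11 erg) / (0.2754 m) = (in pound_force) 1 erg = 1e-07 J, so 41.11 erg = 41.11 * 1e-07 = 4.111e-06 J. 0.2754 m is already in m. Combine: 4.111e-06 J / 0.2754 m = 1.4927378e-05 N. 1 pound_force = 4.4482216 N, so 1.4927378e-05 N = 1.4927378e-05 / 4.4482216 = 3.3558082e-06 pound_force ≈ 3.356e-06 pound_force (4 s.f.). Final answer: 3.356e-06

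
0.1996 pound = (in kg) 1 pound = 0.45359237 kg, so 0.1996 pound = 0.1996 * 0.45359237 = 0.090537037 kg. Result: 0.090537037 kg ≈ 0.09054 kg (4 s.f.). Final answer: 0.09054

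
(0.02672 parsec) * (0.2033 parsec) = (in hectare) 1 parsec = 3.0856776e+16 m, so 0.02672 parsec = 0.02672 * 3.0856776e+16 = 8.2449305e+14 m. 1 parsec = 3.0856776e+16 m, so 0.2033 parsec = 0.2033 * 3.0856776e+16 = 6.2731825e+15 m. Combine: 8.2449305e+14 m * 6.2731825e+15 m = 5.1721954e+30 m^2. 1 hectare = 10000 m^2, so 5.1721954e+30 m^2 = 5.1721954e+30 / 10000 = 5.1721954e+26 hectare ≈ 5.172e+26 hectare (4 s.f.). Final answer: 5.172e+26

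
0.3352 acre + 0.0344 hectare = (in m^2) 1 acre = 4046.8564 m^2, so 0.3352 acre = 0.3352 * 4046.8564 = 1356.5063 m^2. 1 hectare = 10000 m^2, so 0.0344 hectare = 0.0344 * 10000 = 344 m^2. Sum: 1356.5063 + 344 = 1700.5063 m^2. Result: 1700.5063 m^2 ≈ 1701 m^2 (4 s.f.). Final answer: 1701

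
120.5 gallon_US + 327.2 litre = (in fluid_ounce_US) 1 gallon_US = 0.0037854118 m^3, so 120.5 gallon_US = 120.5 * 0.0037854118 = 0.45614212 m^3. 1 litre = 0.001 m^3, so 327.2 litre = 327.2 * 0.001 = 0.3272 m^3. Sum: 0.45614212 + 0.3272 = 0.78334212 m^3. 1 fluid_ounce_US = 2.957353e-05 m^3, so 0.78334212 m^3 = 0.78334212 / 2.957353e-05 = 26487.948 fluid_ounce_US ≈ 2.649e+04 fluid_ounce_US (4 s.f.). Final answer: 2.649e+04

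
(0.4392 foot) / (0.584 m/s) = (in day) 2.653e-06. Check: 1 foot = 0.3048 m, so 0.4392 foot = 0.4392 * 0.3048 = 0.13386816 m. 0.584 m/s is already in m/s. Combine: 0.13386816 m / 0.584 m/s = 0.2292263 s. 1 day = 86400 s, so 0.2292263 s = 0.2292263 / 86400 = 2.6530822e-06 day ≈ 2.653e-06 day (4 s.f.).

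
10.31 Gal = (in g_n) 1 Gal = 0.01 m/s^2, so 10.31 Gal = 10.31 * 0.01 = 0.1031 m/s^2. 1 g_n = 9.80665 m/s^2, so 0.1031 m/s^2 = 0.1031 / 9.80665 = 0.010513274 g_n ≈ 0.01051 g_n (4 s.f.). Final answer: 0.01051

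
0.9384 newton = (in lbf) 0.211. Check: 0.9384 newton = 0.9384 N. 1 lbf = 4.4482216 N, so 0.9384 N = 0.9384 / 4.4482216 = 0.21096071 lbf ≈ 0.211 lbf (4 s.f.).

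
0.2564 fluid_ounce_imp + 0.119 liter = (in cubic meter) 1 fluid_ounce_imp = 2.8413063e-05 m^3, so 0.2564 fluid_ounce_imp = 0.2564 * 2.8413063e-05 = 7.2851092e-06 m^3. 1 liter = 0.001 m^3, so 0.119 liter = 0.119 * 0.001 = 0.000119 m^3. Sum: 7.2851092e-06 + 0.000119 = 0.00012628511 m^3. 0.00012628511 m^3 = 0.00012628511 cubic meter ≈ 0.0001263 cubic meter (4 s.f.). Final answer: 0.0001263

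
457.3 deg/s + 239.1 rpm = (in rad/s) 1 deg/s = 0.017453293 rad/s, so 457.3 deg/s = 457.3 * 0.017453293 = 7.9813907 rad/s. 1 rpm = 0.10471976 rad/s, so 239.1 rpm = 239.1 * 0.10471976 = 25.038493 rad/s. Sum: 7.9813907 + 25.038493 = 33.019884 rad/s. Result: 33.019884 rad/s ≈ 33.02 rad/s (4 s.f.). Final answer: 33.02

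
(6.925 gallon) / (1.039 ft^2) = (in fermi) 1 gallon = 0.0037854118 m^3, so 6.925 gallon = 6.925 * 0.0037854118 = 0.026213977 m^3. 1 ft^2 = 0.09290304 m^2, so 1.039 ft^2 = 1.039 * 0.09290304 = 0.096526259 m^2. Combine: 0.026213977 m^3 / 0.096526259 m^2 = 0.27157353 m. 1 fermi = 1e-15 m, so 0.27157353 m = 0.27157353 / 1e-15 = 2.7157353e+14 fermi ≈ 2.716e+14 fermi (4 s.f.). Final answer: 2.716e+14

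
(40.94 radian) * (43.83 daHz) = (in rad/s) 40.94 radian = 40.94 rad. 1 daHz = 10 Hz, so 43.83 daHz = 43.83 * 10 = 438.3 Hz. Combine: 40.94 rad * 438.3 Hz = 17944.002 rad/s. Result: 17944.002 rad/s ≈ 1.794e+04 rad/s (4 s.f.). Final answer: 1.794e+04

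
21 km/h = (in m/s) 1 km/h = 0.27777778 m/s, so 21 km/h = 21 * 0.27777778 = 5.8333333 m/s. Result: 5.8333333 m/s ≈ 5.833 m/s (4 s.f.). Final answer: 5.833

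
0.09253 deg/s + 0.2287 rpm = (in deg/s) 1.465. Check: 1 deg/s = 0.017453293 rad/s, so 0.09253 deg/s = 0.09253 * 0.017453293 = 0.0016149532 rad/s. 1 rpm = 0.10471976 rad/s, so 0.2287 rpm = 0.2287 * 0.10471976 = 0.023949408 rad/s. Sum: 0.0016149532 + 0.023949408 = 0.025564361 rad/s. 1 deg/s = 0.017453293 rad/s, so 0.025564361 rad/s = 0.025564361 / 0.017453293 = 1.46473 deg/s ≈ 1.465 deg/s (4 s.f.).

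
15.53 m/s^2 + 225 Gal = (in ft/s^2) 58.33. Check: 15.53 m/s^2 is already in m/s^2. 1 Gal = 0.01 m/s^2, so 225 Gal = 225 * 0.01 = 2.25 m/s^2. Sum: 15.53 + 2.25 = 17.78 m/s^2. 1 ft/s^2 = 0.3048 m/s^2, so 17.78 m/s^2 = 17.78 / 0.3048 = 58.333333 ft/s^2 ≈ 58.33 ft/s^2 (4 s.f.).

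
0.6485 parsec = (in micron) 2.001e+22. Check: 1 parsec = 3.0856776e+16 m, so 0.6485 parsec = 0.6485 * 3.0856776e+16 = 2.0010619e+16 m. 1 micron = 1e-06 m, so 2.0010619e+16 m = 2.0010619e+16 / 1e-06 = 2.0010619e+22 micron ≈ 2.001e+22 micron (4 s.f.).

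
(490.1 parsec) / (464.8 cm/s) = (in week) 5.38e+12. Check: 1 parsec = 3.0856776e+16 m, so 490.1 parsec = 490.1 * 3.0856776e+16 = 1.5122906e+19 m. 1 cm/s = 0.01 m/s, so 464.8 cm/s = 464.8 * 0.01 = 4.648 m/s. Combine: 1.5122906e+19 m / 4.648 m/s = 3.2536372e+18 s. 1 week = 604800 s, so 3.2536372e+18 s = 3.2536372e+18 / 604800 = 5.3796912e+12 week ≈ 5.38e+12 week (4 s.f.).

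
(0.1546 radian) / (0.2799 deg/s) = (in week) 5.233e-05. Check: 0.1546 radian = 0.1546 rad. 1 deg/s = 0.017453293 rad/s, so 0.2799 deg/s = 0.2799 * 0.017453293 = 0.0048851766 rad/s. Combine: 0.1546 rad / 0.0048851766 rad/s = 31.646758 s. 1 week = 604800 s, so 31.646758 s = 31.646758 / 604800 = 5.2325988e-05 week ≈ 5.233e-05 week (4 s.f.).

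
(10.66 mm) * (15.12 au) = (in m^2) 2.411e+10. Check: 1 mm = 0.001 m, so 10.66 mm = 10.66 * 0.001 = 0.01066 m. 1 au = 1.4959787e+11 m, so 15.12 au = 15.12 * 1.4959787e+11 = 2.2619198e+12 m. Combine: 0.01066 m * 2.2619198e+12 m = 2.4112065e+10 m^2. Result: 2.4112065e+10 m^2 ≈ 2.411e+10 m^2 (4 s.f.).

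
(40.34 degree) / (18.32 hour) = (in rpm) 0.0001019. Check: 1 degree = 0.017453293 rad, so 40.34 degree = 40.34 * 0.017453293 = 0.70406582 rad. 1 hour = 3600 s, so 18.32 hour = 18.32 * 3600 = 65952 s. Combine: 0.70406582 rad / 65952 s = 1.0675428e-05 rad/s. 1 rpm = 0.10471976 rad/s, so 1.0675428e-05 rad/s = 1.0675428e-05 / 0.10471976 = 0.00010194283 rpm ≈ 0.0001019 rpm (4 s.f.).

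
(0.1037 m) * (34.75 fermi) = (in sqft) 0.1037 m is already in m. 1 fermi = 1e-15 m, so 34.75 fermi = 34.75 * 1e-15 = 3.475e-14 m. Combine: 0.1037 m * 3.475e-14 m = 3.603575e-15 m^2. 1 sqft = 0.09290304 m^2, so 3.603575e-15 m^2 = 3.603575e-15 / 0.09290304 = 3.8788558e-14 sqft ≈ 3.879e-14 sqft (4 s.f.). Final answer: 3.879e-14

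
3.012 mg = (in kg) 1 mg = 1e-06 kg, so 3.012 mg = 3.012 * 1e-06 = 3.012e-06 kg. Result: 3.012e-06 kg. Final answer: 3.012e-06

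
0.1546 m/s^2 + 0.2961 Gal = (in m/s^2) 0.1546 m/s^2 is already in m/s^2. 1 Gal = 0.01 m/s^2, so 0.2961 Gal = 0.2961 * 0.01 = 0.002961 m/s^2. Sum: 0.1546 + 0.002961 = 0.157561 m/s^2. Result: 0.157561 m/s^2 ≈ 0.1576 m/s^2 (4 s.f.). Final answer: 0.1576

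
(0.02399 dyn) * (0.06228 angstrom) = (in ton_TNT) 3.571e-28. Check: 1 dyn = 1e-05 N, so 0.02399 dyn = 0.02399 * 1e-05 = 2.399e-07 N. 1 angstrom = 1e-10 m, so 0.06228 angstrom = 0.06228 * 1e-10 = 6.228e-12 m. Combine: 2.399e-07 N * 6.228e-12 m = 1.4940972e-18 J. 1 ton_TNT = 4.184e+09 J, so 1.4940972e-18 J = 1.4940972e-18 / 4.184e+09 = 3.570978e-28 ton_TNT ≈ 3.571e-28 ton_TNT (4 s.f.).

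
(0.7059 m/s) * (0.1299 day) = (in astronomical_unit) 0.7059 m/s is already in m/s. 1 day = 86400 s, so 0.1299 day = 0.1299 * 86400 = 11223.36 s. Combine: 0.7059 m/s * 11223.36 s = 7922.5698 m. 1 astronomical_unit = 1.4959787e+11 m, so 7922.5698 m = 7922.5698 / 1.4959787e+11 = 5.2959108e-08 astronomical_unit ≈ 5.296e-08 astronomical_unit (4 s.f.). Final answer: 5.296e-08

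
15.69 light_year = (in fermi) 1.484e+32. Check: 1 light_year = 9.4607305e+15 m, so 15.69 light_year = 15.69 * 9.4607305e+15 = 1.4843886e+17 m. 1 fermi = 1e-15 m, so 1.4843886e+17 m = 1.4843886e+17 / 1e-15 = 1.4843886e+32 fermi ≈ 1.484e+32 fermi (4 s.f.).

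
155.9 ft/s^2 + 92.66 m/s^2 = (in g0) 14.29. Check: 1 ft/s^2 = 0.3048 m/s^2, so 155.9 ft/s^2 = 155.9 * 0.3048 = 47.51832 m/s^2. 92.66 m/s^2 is already in m/s^2. Sum: 47.51832 + 92.66 = 140.17832 m/s^2. 1 g0 = 9.80665 m/s^2, so 140.17832 m/s^2 = 140.17832 / 9.80665 = 14.294211 g0 ≈ 14.29 g0 (4 s.f.).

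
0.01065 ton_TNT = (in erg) 1 ton_TNT = 4.184e+09 J, so 0.01065 ton_TNT = 0.01065 * 4.184e+09 = 44559600 J. 1 erg = 1e-07 J, so 44559600 J = 44559600 / 1e-07 = 4.45596e+14 erg ≈ 4.456e+14 erg (4 s.f.). Final answer: 4.456e+14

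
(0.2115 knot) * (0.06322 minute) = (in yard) 1 knot = 0.51444444 m/s, so 0.2115 knot = 0.2115 * 0.51444444 = 0.108805 m/s. 1 minute = 60 s, so 0.06322 minute = 0.06322 * 60 = 3.7932 s. Combine: 0.108805 m/s * 3.7932 s = 0.41271913 m. 1 yard = 0.9144 m, so 0.41271913 m = 0.41271913 / 0.9144 = 0.45135512 yard ≈ 0.4514 yard (4 s.f.). Final answer: 0.4514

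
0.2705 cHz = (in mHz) 2.705. Check: 1 cHz = 0.01 Hz, so 0.2705 cHz = 0.2705 * 0.01 = 0.002705 Hz. 1 mHz = 0.001 Hz, so 0.002705 Hz = 0.002705 / 0.001 = 2.705 mHz.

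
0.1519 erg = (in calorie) 3.63e-09. Check: 1 erg = 1e-07 J, so 0.1519 erg = 0.1519 * 1e-07 = 1.519e-08 J. 1 calorie = 4.184 J, so 1.519e-08 J = 1.519e-08 / 4.184 = 3.6304971e-09 calorie ≈ 3.63e-09 calorie (4 s.f.).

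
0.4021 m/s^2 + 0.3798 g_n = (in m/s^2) 4.127. Check: 0.4021 m/s^2 is already in m/s^2. 1 g_n = 9.80665 m/s^2, so 0.3798 g_n = 0.3798 * 9.80665 = 3.7245657 m/s^2. Sum: 0.4021 + 3.7245657 = 4.1266657 m/s^2. Result: 4.1266657 m/s^2 ≈ 4.127 m/s^2 (4 s.f.).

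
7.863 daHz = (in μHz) 7.863e+07. Check: 1 daHz = 10 Hz, so 7.863 daHz = 7.863 * 10 = 78.63 Hz. 1 μHz = 1e-06 Hz, so 78.63 Hz = 78.63 / 1e-06 = 78630000 μHz ≈ 7.863e+07 μHz (4 s.f.).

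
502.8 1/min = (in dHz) 1 1/min = 0.016666667 Hz, so 502.8 1/min = 502.8 * 0.016666667 = 8.38 Hz. 1 dHz = 0.1 Hz, so 8.38 Hz = 8.38 / 0.1 = 83.8 dHz. Final answer: 83.8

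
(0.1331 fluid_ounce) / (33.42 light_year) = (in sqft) 1 fluid_ounce = 2.957353e-05 m^3, so 0.1331 fluid_ounce = 0.1331 * 2.957353e-05 = 3.9362368e-06 m^3. 1 light_year = 9.4607305e+15 m, so 33.42 light_year = 33.42 * 9.4607305e+15 = 3.1617761e+17 m. Combine: 3.9362368e-06 m^3 / 3.1617761e+17 m = 1.2449448e-23 m^2. 1 sqft = 0.09290304 m^2, so 1.2449448e-23 m^2 = 1.2449448e-23 / 0.09290304 = 1.3400474e-22 sqft ≈ 1.34e-22 sqft (4 s.f.). Final answer: 1.34e-22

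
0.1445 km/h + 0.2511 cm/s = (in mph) 0.09541. Check: 1 km/h = 0.27777778 m/s, so 0.1445 km/h = 0.1445 * 0.27777778 = 0.040138889 m/s. 1 cm/s = 0.01 m/s, so 0.2511 cm/s = 0.2511 * 0.01 = 0.002511 m/s. Sum: 0.040138889 + 0.002511 = 0.042649889 m/s. 1 mph = 0.44704 m/s, so 0.042649889 m/s = 0.042649889 / 0.44704 = 0.095405084 mph ≈ 0.09541 mph (4 s.f.).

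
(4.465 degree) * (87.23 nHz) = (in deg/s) 1 degree = 0.017453293 rad, so 4.465 degree = 4.465 * 0.017453293 = 0.077928951 rad. 1 nHz = 1e-09 Hz, so 87.23 nHz = 87.23 * 1e-09 = 8.723e-08 Hz. Combine: 0.077928951 rad * 8.723e-08 Hz = 6.7977424e-09 rad/s. 1 deg/s = 0.017453293 rad/s, so 6.7977424e-09 rad/s = 6.7977424e-09 / 0.017453293 = 3.8948195e-07 deg/s ≈ 3.895e-07 deg/s (4 s.f.). Final answer: 3.895e-07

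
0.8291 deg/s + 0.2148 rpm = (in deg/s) 1 deg/s = 0.017453293 rad/s, so 0.8291 deg/s = 0.8291 * 0.017453293 = 0.014470525 rad/s. 1 rpm = 0.10471976 rad/s, so 0.2148 rpm = 0.2148 * 0.10471976 = 0.022493803 rad/s. Sum: 0.014470525 + 0.022493803 = 0.036964328 rad/s. 1 deg/s = 0.017453293 rad/s, so 0.036964328 rad/s = 0.036964328 / 0.017453293 = 2.1179 deg/s ≈ 2.118 deg/s (4 s.f.). Final answer: 2.118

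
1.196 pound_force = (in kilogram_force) 0.5425. Check: 1 pound_force = 4.4482216 N, so 1.196 pound_force = 1.196 * 4.4482216 = 5.3200731 N. 1 kilogram_force = 9.80665 N, so 5.3200731 N = 5.3200731 / 9.80665 = 0.54249647 kilogram_force ≈ 0.5425 kilogram_force (4 s.f.).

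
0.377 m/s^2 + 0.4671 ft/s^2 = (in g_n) 0.377 m/s^2 is already in m/s^2. 1 ft/s^2 = 0.3048 m/s^2, so 0.4671 ft/s^2 = 0.4671 * 0.3048 = 0.14237208 m/s^2. Sum: 0.377 + 0.14237208 = 0.51937208 m/s^2. 1 g_n = 9.80665 m/s^2, so 0.51937208 m/s^2 = 0.51937208 / 9.80665 = 0.052961213 g_n ≈ 0.05296 g_n (4 s.f.). Final answer: 0.05296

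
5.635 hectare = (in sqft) 6.065e+05. Check: 1 hectare = 10000 m^2, so 5.635 hectare = 5.635 * 10000 = 56350 m^2. 1 sqft = 0.09290304 m^2, so 56350 m^2 = 56350 / 0.09290304 = 606546.35 sqft ≈ 6.065e+05 sqft (4 s.f.).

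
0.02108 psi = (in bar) 0.001453. Check: 1 psi = 6894.7573 Pa, so 0.02108 psi = 0.02108 * 6894.7573 = 145.34148 Pa. 1 bar = 100000 Pa, so 145.34148 Pa = 145.34148 / 100000 = 0.0014534148 bar ≈ 0.001453 bar (4 s.f.).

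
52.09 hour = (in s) 1 hour = 3600 s, so 52.09 hour = 52.09 * 3600 = 187524 s. Result: 187524 s ≈ 1.875e+05 s (4 s.f.). Final answer: 1.875e+05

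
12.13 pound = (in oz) 194.1. Check: 1 pound = 0.45359237 kg, so 12.13 pound = 12.13 * 0.45359237 = 5.5020754 kg. 1 oz = 0.028349523 kg, so 5.5020754 kg = 5.5020754 / 0.028349523 = 194.08 oz ≈ 194.1 oz (4 s.f.).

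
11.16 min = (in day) 0.00775. Check: 1 min = 60 s, so 11.16 min = 11.16 * 60 = 669.6 s. 1 day = 86400 s, so 669.6 s = 669.6 / 86400 = 0.00775 day.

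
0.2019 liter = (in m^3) 0.0002019. Check: 1 liter = 0.001 m^3, so 0.2019 liter = 0.2019 * 0.001 = 0.0002019 m^3. Result: 0.0002019 m^3.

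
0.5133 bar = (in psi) 1 bar = 100000 Pa, so 0.5133 bar = 0.5133 * 100000 = 51330 Pa. 1 psi = 6894.7573 Pa, so 51330 Pa = 51330 / 6894.7573 = 7.4447871 psi ≈ 7.445 psi (4 s.f.). Final answer: 7.445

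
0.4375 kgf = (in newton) 4.29. Check: 1 kgf = 9.80665 N, so 0.4375 kgf = 0.4375 * 9.80665 = 4.2904094 N. 4.2904094 N = 4.2904094 newton ≈ 4.29 newton (4 s.f.).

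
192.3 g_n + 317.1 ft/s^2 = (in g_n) 202.2. Check: 1 g_n = 9.80665 m/s^2, so 192.3 g_n = 192.3 * 9.80665 = 1885.8188 m/s^2. 1 ft/s^2 = 0.3048 m/s^2, so 317.1 ft/s^2 = 317.1 * 0.3048 = 96.65208 m/s^2. Sum: 1885.8188 + 96.65208 = 1982.4709 m/s^2. 1 g_n = 9.80665 m/s^2, so 1982.4709 m/s^2 = 1982.4709 / 9.80665 = 202.15577 g_n ≈ 202.2 g_n (4 s.f.).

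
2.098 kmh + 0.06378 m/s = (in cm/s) 64.66. Check: 1 kmh = 0.27777778 m/s, so 2.098 kmh = 2.098 * 0.27777778 = 0.58277778 m/s. 0.06378 m/s is already in m/s. Sum: 0.58277778 + 0.06378 = 0.64655778 m/s. 1 cm/s = 0.01 m/s, so 0.64655778 m/s = 0.64655778 / 0.01 = 64.655778 cm/s ≈ 64.66 cm/s (4 s.f.).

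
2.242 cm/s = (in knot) 1 cm/s = 0.01 m/s, so 2.242 cm/s = 2.242 * 0.01 = 0.02242 m/s. 1 knot = 0.51444444 m/s, so 0.02242 m/s = 0.02242 / 0.51444444 = 0.043580994 knot ≈ 0.04358 knot (4 s.f.). Final answer: 0.04358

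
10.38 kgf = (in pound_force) 22.88. Check: 1 kgf = 9.80665 N, so 10.38 kgf = 10.38 * 9.80665 = 101.79303 N. 1 pound_force = 4.4482216 N, so 101.79303 N = 101.79303 / 4.4482216 = 22.883983 pound_force ≈ 22.88 pound_force (4 s.f.).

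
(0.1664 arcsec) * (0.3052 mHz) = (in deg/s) 1 arcsec = 4.8481368e-06 rad, so 0.1664 arcsec = 0.1664 * 4.8481368e-06 = 8.0672997e-07 rad. 1 mHz = 0.001 Hz, so 0.3052 mHz = 0.3052 * 0.001 = 0.0003052 Hz. Combine: 8.0672997e-07 rad * 0.0003052 Hz = 2.4621399e-10 rad/s. 1 deg/s = 0.017453293 rad/s, so 2.4621399e-10 rad/s = 2.4621399e-10 / 0.017453293 = 1.4107022e-08 deg/s ≈ 1.411e-08 deg/s (4 s.f.). Final answer: 1.411e-08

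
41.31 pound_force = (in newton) 183.8. Check: 1 pound_force = 4.4482216 N, so 41.31 pound_force = 41.31 * 4.4482216 = 183.75603 N. 183.75603 N = 183.75603 newton ≈ 183.8 newton (4 s.f.).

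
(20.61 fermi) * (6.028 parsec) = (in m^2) 3834. Check: 1 fermi = 1e-15 m, so 20.61 fermi = 20.61 * 1e-15 = 2.061e-14 m. 1 parsec = 3.0856776e+16 m, so 6.028 parsec = 6.028 * 3.0856776e+16 = 1.8600464e+17 m. Combine: 2.061e-14 m * 1.8600464e+17 m = 3833.5557 m^2. Result: 3833.5557 m^2 ≈ 3834 m^2 (4 s.f.).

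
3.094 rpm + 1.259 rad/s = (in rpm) 1 rpm = 0.10471976 rad/s, so 3.094 rpm = 3.094 * 0.10471976 = 0.32400292 rad/s. 1.259 rad/s is already in rad/s. Sum: 0.32400292 + 1.259 = 1.5830029 rad/s. 1 rpm = 0.10471976 rad/s, so 1.5830029 rad/s = 1.5830029 / 0.10471976 = 15.116564 rpm ≈ 15.12 rpm (4 s.f.). Final answer: 15.12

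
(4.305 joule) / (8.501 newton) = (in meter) 4.305 joule = 4.305 J. 8.501 newton = 8.501 N. Combine: 4.305 J / 8.501 N = 0.50641101 m. 0.50641101 m = 0.50641101 meter ≈ 0.5064 meter (4 s.f.). Final answer: 0.5064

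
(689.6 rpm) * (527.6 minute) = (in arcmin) 7.859e+09. Check: 1 rpm = 0.10471976 rad/s, so 689.6 rpm = 689.6 * 0.10471976 = 72.214743 rad/s. 1 minute = 60 s, so 527.6 minute = 527.6 * 60 = 31656 s. Combine: 72.214743 rad/s * 31656 s = 2286029.9 rad. 1 arcmin = 0.00029088821 rad, so 2286029.9 rad = 2286029.9 / 0.00029088821 = 7.8587919e+09 arcmin ≈ 7.859e+09 arcmin (4 s.f.).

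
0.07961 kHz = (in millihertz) 7.961e+04. Check: 1 kHz = 1000 Hz, so 0.07961 kHz = 0.07961 * 1000 = 79.61 Hz. 1 millihertz = 0.001 Hz, so 79.61 Hz = 79.61 / 0.001 = 79610 millihertz ≈ 7.961e+04 millihertz (4 s.f.).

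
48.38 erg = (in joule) 4.838e-06. Check: 1 erg = 1e-07 J, so 48.38 erg = 48.38 * 1e-07 = 4.838e-06 J. 4.838e-06 J = 4.838e-06 joule.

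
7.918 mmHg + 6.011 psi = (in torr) 1 mmHg = 133.32237 Pa, so 7.918 mmHg = 7.918 * 133.32237 = 1055.6465 Pa. 1 psi = 6894.7573 Pa, so 6.011 psi = 6.011 * 6894.7573 = 41444.386 Pa. Sum: 1055.6465 + 41444.386 = 42500.033 Pa. 1 torr = 133.32237 Pa, so 42500.033 Pa = 42500.033 / 133.32237 = 318.77646 torr ≈ 318.8 torr (4 s.f.). Final answer: 318.8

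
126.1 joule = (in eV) 126.1 joule = 126.1 J. 1 eV = 1.6021766e-19 J, so 126.1 J = 126.1 / 1.6021766e-19 = 7.8705429e+20 eV ≈ 7.871e+20 eV (4 s.f.). Final answer: 7.871e+20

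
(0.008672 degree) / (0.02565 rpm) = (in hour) 1 degree = 0.017453293 rad, so 0.008672 degree = 0.008672 * 0.017453293 = 0.00015135495 rad. 1 rpm = 0.10471976 rad/s, so 0.02565 rpm = 0.02565 * 0.10471976 = 0.0026860617 rad/s. Combine: 0.00015135495 rad / 0.0026860617 rad/s = 0.056348278 s. 1 hour = 3600 s, so 0.056348278 s = 0.056348278 / 3600 = 1.5652299e-05 hour ≈ 1.565e-05 hour (4 s.f.). Final answer: 1.565e-05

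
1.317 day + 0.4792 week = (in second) 1 day = 86400 s, so 1.317 day = 1.317 * 86400 = 113788.8 s. 1 week = 604800 s, so 0.4792 week = 0.4792 * 604800 = 289820.16 s. Sum: 113788.8 + 289820.16 = 403608.96 s. 403608.96 s = 403608.96 second ≈ 4.036e+05 second (4 s.f.). Final answer: 4.036e+05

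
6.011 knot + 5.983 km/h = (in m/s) 1 knot = 0.51444444 m/s, so 6.011 knot = 6.011 * 0.51444444 = 3.0923256 m/s. 1 km/h = 0.27777778 m/s, so 5.983 km/h = 5.983 * 0.27777778 = 1.6619444 m/s. Sum: 3.0923256 + 1.6619444 = 4.75427 m/s. Result: 4.75427 m/s ≈ 4.754 m/s (4 s.f.). Final answer: 4.754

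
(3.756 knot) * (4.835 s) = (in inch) 367.8. Check: 1 knot = 0.51444444 m/s, so 3.756 knot = 3.756 * 0.51444444 = 1.9322533 m/s. 4.835 s is already in s. Combine: 1.9322533 m/s * 4.835 s = 9.3424449 m. 1 inch = 0.0254 m, so 9.3424449 m = 9.3424449 / 0.0254 = 367.81279 inch ≈ 367.8 inch (4 s.f.).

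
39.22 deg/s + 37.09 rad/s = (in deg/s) 2164. Check: 1 deg/s = 0.017453293 rad/s, so 39.22 deg/s = 39.22 * 0.017453293 = 0.68451813 rad/s. 37.09 rad/s is already in rad/s. Sum: 0.68451813 + 37.09 = 37.774518 rad/s. 1 deg/s = 0.017453293 rad/s, so 37.774518 rad/s = 37.774518 / 0.017453293 = 2164.3205 deg/s ≈ 2164 deg/s (4 s.f.).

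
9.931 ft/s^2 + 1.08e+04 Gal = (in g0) 1 ft/s^2 = 0.3048 m/s^2, so 9.931 ft/s^2 = 9.931 * 0.3048 = 3.0269688 m/s^2. 1 Gal = 0.01 m/s^2, so 1.08e+04 Gal = 1.08e+04 * 0.01 = 108 m/s^2. Sum: 3.0269688 + 108 = 111.02697 m/s^2. 1 g0 = 9.80665 m/s^2, so 111.02697 m/s^2 = 111.02697 / 9.80665 = 11.3216 g0 ≈ 11.32 g0 (4 s.f.). Final answer: 11.32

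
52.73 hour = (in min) 1 hour = 3600 s, so 52.73 hour = 52.73 * 3600 = 189828 s. 1 min = 60 s, so 189828 s = 189828 / 60 = 3163.8 min ≈ 3164 min (4 s.f.). Final answer: 3164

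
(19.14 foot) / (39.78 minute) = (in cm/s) 0.2444. Check: 1 foot = 0.3048 m, so 19.14 foot = 19.14 * 0.3048 = 5.833872 m. 1 minute = 60 s, so 39.78 minute = 39.78 * 60 = 2386.8 s. Combine: 5.833872 m / 2386.8 s = 0.0024442232 m/s. 1 cm/s = 0.01 m/s, so 0.0024442232 m/s = 0.0024442232 / 0.01 = 0.24442232 cm/s ≈ 0.2444 cm/s (4 s.f.).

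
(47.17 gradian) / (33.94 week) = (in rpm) 1 gradian = 0.015707963 rad, so 47.17 gradian = 47.17 * 0.015707963 = 0.74094463 rad. 1 week = 604800 s, so 33.94 week = 33.94 * 604800 = 20526912 s. Combine: 0.74094463 rad / 20526912 s = 3.6096254e-08 rad/s. 1 rpm = 0.10471976 rad/s, so 3.6096254e-08 rad/s = 3.6096254e-08 / 0.10471976 = 3.4469383e-07 rpm ≈ 3.447e-07 rpm (4 s.f.). Final answer: 3.447e-07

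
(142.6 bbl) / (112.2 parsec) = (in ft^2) 7.049e-17. Check: 1 bbl = 0.15898729 m^3, so 142.6 bbl = 142.6 * 0.15898729 = 22.671588 m^3. 1 parsec = 3.0856776e+16 m, so 112.2 parsec = 112.2 * 3.0856776e+16 = 3.4621302e+18 m. Combine: 22.671588 m^3 / 3.4621302e+18 m = 6.5484504e-18 m^2. 1 ft^2 = 0.09290304 m^2, so 6.5484504e-18 m^2 = 6.5484504e-18 / 0.09290304 = 7.0486934e-17 ft^2 ≈ 7.049e-17 ft^2 (4 s.f.).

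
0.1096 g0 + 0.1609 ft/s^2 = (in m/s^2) 1.124. Check: 1 g0 = 9.80665 m/s^2, so 0.1096 g0 = 0.1096 * 9.80665 = 1.0748088 m/s^2. 1 ft/s^2 = 0.3048 m/s^2, so 0.1609 ft/s^2 = 0.1609 * 0.3048 = 0.04904232 m/s^2. Sum: 1.0748088 + 0.04904232 = 1.1238512 m/s^2. Result: 1.1238512 m/s^2 ≈ 1.124 m/s^2 (4 s.f.).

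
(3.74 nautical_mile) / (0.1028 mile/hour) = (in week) 0.2492. Check: 1 nautical_mile = 1852 m, so 3.74 nautical_mile = 3.74 * 1852 = 6926.48 m. 1 mile/hour = 0.44704 m/s, so 0.1028 mile/hour = 0.1028 * 0.44704 = 0.045955712 m/s. Combine: 6926.48 m / 0.045955712 m/s = 150720.76 s. 1 week = 604800 s, so 150720.76 s = 150720.76 / 604800 = 0.24920761 week ≈ 0.2492 week (4 s.f.).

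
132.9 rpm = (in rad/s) 13.92. Check: 1 rpm = 0.10471976 rad/s, so 132.9 rpm = 132.9 * 0.10471976 = 13.917255 rad/s. Result: 13.917255 rad/s ≈ 13.92 rad/s (4 s.f.).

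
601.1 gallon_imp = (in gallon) 721.9. Check: 1 gallon_imp = 0.00454609 m^3, so 601.1 gallon_imp = 601.1 * 0.00454609 = 2.7326547 m^3. 1 gallon = 0.0037854118 m^3, so 2.7326547 m^3 = 2.7326547 / 0.0037854118 = 721.891 gallon ≈ 721.9 gallon (4 s.f.).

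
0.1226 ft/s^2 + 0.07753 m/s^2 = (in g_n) 0.01172. Check: 1 ft/s^2 = 0.3048 m/s^2, so 0.1226 ft/s^2 = 0.1226 * 0.3048 = 0.03736848 m/s^2. 0.07753 m/s^2 is already in m/s^2. Sum: 0.03736848 + 0.07753 = 0.11489848 m/s^2. 1 g_n = 9.80665 m/s^2, so 0.11489848 m/s^2 = 0.11489848 / 9.80665 = 0.011716384 g_n ≈ 0.01172 g_n (4 s.f.).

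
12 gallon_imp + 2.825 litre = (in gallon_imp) 1 gallon_imp = 0.00454609 m^3, so 12 gallon_imp = 12 * 0.00454609 = 0.05455308 m^3. 1 litre = 0.001 m^3, so 2.825 litre = 2.825 * 0.001 = 0.002825 m^3. Sum: 0.05455308 + 0.002825 = 0.05737808 m^3. 1 gallon_imp = 0.00454609 m^3, so 0.05737808 m^3 = 0.05737808 / 0.00454609 = 12.621413 gallon_imp ≈ 12.62 gallon_imp (4 s.f.). Final answer: 12.62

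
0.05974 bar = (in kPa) 5.974. Check: 1 bar = 100000 Pa, so 0.05974 bar = 0.05974 * 100000 = 5974 Pa. 1 kPa = 1000 Pa, so 5974 Pa = 5974 / 1000 = 5.974 kPa.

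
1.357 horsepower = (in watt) 1 horsepower = 745.69987 W, so 1.357 horsepower = 1.357 * 745.69987 = 1011.9147 W. 1011.9147 W = 1011.9147 watt ≈ 1012 watt (4 s.f.). Final answer: 1012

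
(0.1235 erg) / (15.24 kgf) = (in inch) 3.253e-09. Check: 1 erg = 1e-07 J, so 0.1235 erg = 0.1235 * 1e-07 = 1.235e-08 J. 1 kgf = 9.80665 N, so 15.24 kgf = 15.24 * 9.80665 = 149.45335 N. Combine: 1.235e-08 J / 149.45335 N = 8.2634483e-11 m. 1 inch = 0.0254 m, so 8.2634483e-11 m = 8.2634483e-11 / 0.0254 = 3.2533261e-09 inch ≈ 3.253e-09 inch (4 s.f.).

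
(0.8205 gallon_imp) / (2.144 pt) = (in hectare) 1 gallon_imp = 0.00454609 m^3, so 0.8205 gallon_imp = 0.8205 * 0.00454609 = 0.0037300668 m^3. 1 pt = 0.00035277778 m, so 2.144 pt = 2.144 * 0.00035277778 = 0.00075635556 m. Combine: 0.0037300668 m^3 / 0.00075635556 m = 4.9316314 m^2. 1 hectare = 10000 m^2, so 4.9316314 m^2 = 4.9316314 / 10000 = 0.00049316314 hectare ≈ 0.0004932 hectare (4 s.f.). Final answer: 0.0004932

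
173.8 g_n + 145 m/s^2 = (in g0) 188.6. Check: 1 g_n = 9.80665 m/s^2, so 173.8 g_n = 173.8 * 9.80665 = 1704.3958 m/s^2. 145 m/s^2 is already in m/s^2. Sum: 1704.3958 + 145 = 1849.3958 m/s^2. 1 g0 = 9.80665 m/s^2, so 1849.3958 m/s^2 = 1849.3958 / 9.80665 = 188.58589 g0 ≈ 188.6 g0 (4 s.f.).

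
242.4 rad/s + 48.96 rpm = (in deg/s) 242.4 rad/s is already in rad/s. 1 rpm = 0.10471976 rad/s, so 48.96 rpm = 48.96 * 0.10471976 = 5.1270792 rad/s. Sum: 242.4 + 5.1270792 = 247.52708 rad/s. 1 deg/s = 0.017453293 rad/s, so 247.52708 rad/s = 247.52708 / 0.017453293 = 14182.257 deg/s ≈ 1.418e+04 deg/s (4 s.f.). Final answer: 1.418e+04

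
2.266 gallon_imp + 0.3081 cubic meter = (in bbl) 2.003. Check: 1 gallon_imp = 0.00454609 m^3, so 2.266 gallon_imp = 2.266 * 0.00454609 = 0.01030144 m^3. 0.3081 cubic meter = 0.3081 m^3. Sum: 0.01030144 + 0.3081 = 0.31840144 m^3. 1 bbl = 0.15898729 m^3, so 0.31840144 m^3 = 0.31840144 / 0.15898729 = 2.0026848 bbl ≈ 2.003 bbl (4 s.f.).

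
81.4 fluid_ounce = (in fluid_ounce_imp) 84.72. Check: 1 fluid_ounce = 2.957353e-05 m^3, so 81.4 fluid_ounce = 81.4 * 2.957353e-05 = 0.0024072853 m^3. 1 fluid_ounce_imp = 2.8413063e-05 m^3, so 0.0024072853 m^3 = 0.0024072853 / 2.8413063e-05 = 84.724598 fluid_ounce_imp ≈ 84.72 fluid_ounce_imp (4 s.f.).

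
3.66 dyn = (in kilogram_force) 3.732e-06. Check: 1 dyn = 1e-05 N, so 3.66 dyn = 3.66 * 1e-05 = 3.66e-05 N. 1 kilogram_force = 9.80665 N, so 3.66e-05 N = 3.66e-05 / 9.80665 = 3.7321613e-06 kilogram_force ≈ 3.732e-06 kilogram_force (4 s.f.).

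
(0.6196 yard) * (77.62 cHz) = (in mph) 0.9837. Check: 1 yard = 0.9144 m, so 0.6196 yard = 0.6196 * 0.9144 = 0.56656224 m. 1 cHz = 0.01 Hz, so 77.62 cHz = 77.62 * 0.01 = 0.7762 Hz. Combine: 0.56656224 m * 0.7762 Hz = 0.43976561 m/s. 1 mph = 0.44704 m/s, so 0.43976561 m/s = 0.43976561 / 0.44704 = 0.98372765 mph ≈ 0.9837 mph (4 s.f.).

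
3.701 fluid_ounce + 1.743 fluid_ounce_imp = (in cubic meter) 0.000159. Check: 1 fluid_ounce = 2.957353e-05 m^3, so 3.701 fluid_ounce = 3.701 * 2.957353e-05 = 0.00010945163 m^3. 1 fluid_ounce_imp = 2.8413063e-05 m^3, so 1.743 fluid_ounce_imp = 1.743 * 2.8413063e-05 = 4.9523968e-05 m^3. Sum: 0.00010945163 + 4.9523968e-05 = 0.0001589756 m^3. 0.0001589756 m^3 = 0.0001589756 cubic meter ≈ 0.000159 cubic meter (4 s.f.).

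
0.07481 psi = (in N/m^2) 1 psi = 6894.7573 Pa, so 0.07481 psi = 0.07481 * 6894.7573 = 515.79679 Pa. 515.79679 Pa = 515.79679 N/m^2 ≈ 515.8 N/m^2 (4 s.f.). Final answer: 515.8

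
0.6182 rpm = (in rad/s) 1 rpm = 0.10471976 rad/s, so 0.6182 rpm = 0.6182 * 0.10471976 = 0.064737753 rad/s. Result: 0.064737753 rad/s ≈ 0.06474 rad/s (4 s.f.). Final answer: 0.06474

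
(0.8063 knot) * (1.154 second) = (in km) 0.0004787. Check: 1 knot = 0.51444444 m/s, so 0.8063 knot = 0.8063 * 0.51444444 = 0.41479656 m/s. 1.154 second = 1.154 s. Combine: 0.41479656 m/s * 1.154 s = 0.47867523 m. 1 km = 1000 m, so 0.47867523 m = 0.47867523 / 1000 = 0.00047867523 km ≈ 0.0004787 km (4 s.f.).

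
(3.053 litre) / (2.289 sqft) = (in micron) 1 litre = 0.001 m^3, so 3.053 litre = 3.053 * 0.001 = 0.003053 m^3. 1 sqft = 0.09290304 m^2, so 2.289 sqft = 2.289 * 0.09290304 = 0.21265506 m^2. Combine: 0.003053 m^3 / 0.21265506 m^2 = 0.014356583 m. 1 micron = 1e-06 m, so 0.014356583 m = 0.014356583 / 1e-06 = 14356.583 micron ≈ 1.436e+04 micron (4 s.f.). Final answer: 1.436e+04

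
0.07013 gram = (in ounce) 1 gram = 0.001 kg, so 0.07013 gram = 0.07013 * 0.001 = 7.013e-05 kg. 1 ounce = 0.028349523 kg, so 7.013e-05 kg = 7.013e-05 / 0.028349523 = 0.002473763 ounce ≈ 0.002474 ounce (4 s.f.). Final answer: 0.002474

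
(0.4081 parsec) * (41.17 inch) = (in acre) 3.254e+12. Check: 1 parsec = 3.0856776e+16 m, so 0.4081 parsec = 0.4081 * 3.0856776e+16 = 1.259265e+16 m. 1 inch = 0.0254 m, so 41.17 inch = 41.17 * 0.0254 = 1.045718 m. Combine: 1.259265e+16 m * 1.045718 m = 1.3168361e+16 m^2. 1 acre = 4046.8564 m^2, so 1.3168361e+16 m^2 = 1.3168361e+16 / 4046.8564 = 3.2539729e+12 acre ≈ 3.254e+12 acre (4 s.f.).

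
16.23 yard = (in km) 0.01484. Check: 1 yard = 0.9144 m, so 16.23 yard = 16.23 * 0.9144 = 14.840712 m. 1 km = 1000 m, so 14.840712 m = 14.840712 / 1000 = 0.014840712 km ≈ 0.01484 km (4 s.f.).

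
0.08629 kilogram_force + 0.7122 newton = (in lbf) 0.3503. Check: 1 kilogram_force = 9.80665 N, so 0.08629 kilogram_force = 0.08629 * 9.80665 = 0.84621583 N. 0.7122 newton = 0.7122 N. Sum: 0.84621583 + 0.7122 = 1.5584158 N. 1 lbf = 4.4482216 N, so 1.5584158 N = 1.5584158 / 4.4482216 = 0.35034582 lbf ≈ 0.3503 lbf (4 s.f.).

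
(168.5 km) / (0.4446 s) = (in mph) 8.478e+05. Check: 1 km = 1000 m, so 168.5 km = 168.5 * 1000 = 168500 m. 0.4446 s is already in s. Combine: 168500 m / 0.4446 s = 378992.35 m/s. 1 mph = 0.44704 m/s, so 378992.35 m/s = 378992.35 / 0.44704 = 847781.75 mph ≈ 8.478e+05 mph (4 s.f.).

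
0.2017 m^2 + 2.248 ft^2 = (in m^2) 0.2017 m^2 is already in m^2. 1 ft^2 = 0.09290304 m^2, so 2.248 ft^2 = 2.248 * 0.09290304 = 0.20884603 m^2. Sum: 0.2017 + 0.20884603 = 0.41054603 m^2. Result: 0.41054603 m^2 ≈ 0.4105 m^2 (4 s.f.). Final answer: 0.4105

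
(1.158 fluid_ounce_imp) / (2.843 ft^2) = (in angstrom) 1.246e+06. Check: 1 fluid_ounce_imp = 2.8413063e-05 m^3, so 1.158 fluid_ounce_imp = 1.158 * 2.8413063e-05 = 3.2902326e-05 m^3. 1 ft^2 = 0.09290304 m^2, so 2.843 ft^2 = 2.843 * 0.09290304 = 0.26412334 m^2. Combine: 3.2902326e-05 m^3 / 0.26412334 m^2 = 0.00012457182 m. 1 angstrom = 1e-10 m, so 0.00012457182 m = 0.00012457182 / 1e-10 = 1245718.2 angstrom ≈ 1.246e+06 angstrom (4 s.f.).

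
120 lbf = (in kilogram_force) 1 lbf = 4.4482216 N, so 120 lbf = 120 * 4.4482216 = 533.78659 N. 1 kilogram_force = 9.80665 N, so 533.78659 N = 533.78659 / 9.80665 = 54.431084 kilogram_force ≈ 54.43 kilogram_force (4 s.f.). Final answer: 54.43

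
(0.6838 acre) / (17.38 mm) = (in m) 1.592e+05. Check: 1 acre = 4046.8564 m^2, so 0.6838 acre = 0.6838 * 4046.8564 = 2767.2404 m^2. 1 mm = 0.001 m, so 17.38 mm = 17.38 * 0.001 = 0.01738 m. Combine: 2767.2404 m^2 / 0.01738 m = 159219.82 m. Result: 159219.82 m ≈ 1.592e+05 m (4 s.f.).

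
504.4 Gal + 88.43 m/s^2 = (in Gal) 9347. Check: 1 Gal = 0.01 m/s^2, so 504.4 Gal = 504.4 * 0.01 = 5.044 m/s^2. 88.43 m/s^2 is already in m/s^2. Sum: 5.044 + 88.43 = 93.474 m/s^2. 1 Gal = 0.01 m/s^2, so 93.474 m/s^2 = 93.474 / 0.01 = 9347.4 Gal ≈ 9347 Gal (4 s.f.).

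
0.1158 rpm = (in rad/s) 1 rpm = 0.10471976 rad/s, so 0.1158 rpm = 0.1158 * 0.10471976 = 0.012126548 rad/s. Result: 0.012126548 rad/s ≈ 0.01213 rad/s (4 s.f.). Final answer: 0.01213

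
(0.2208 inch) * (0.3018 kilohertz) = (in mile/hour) 1 inch = 0.0254 m, so 0.2208 inch = 0.2208 * 0.0254 = 0.00560832 m. 1 kilohertz = 1000 Hz, so 0.3018 kilohertz = 0.3018 * 1000 = 301.8 Hz. Combine: 0.00560832 m * 301.8 Hz = 1.692591 m/s. 1 mile/hour = 0.44704 m/s, so 1.692591 m/s = 1.692591 / 0.44704 = 3.7862182 mile/hour ≈ 3.786 mile/hour (4 s.f.). Final answer: 3.786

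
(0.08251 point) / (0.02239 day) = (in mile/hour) 1 point = 0.00035277778 m, so 0.08251 point = 0.08251 * 0.00035277778 = 2.9107694e-05 m. 1 day = 86400 s, so 0.02239 day = 0.02239 * 86400 = 1934.496 s. Combine: 2.9107694e-05 m / 1934.496 s = 1.5046655e-08 m/s. 1 mile/hour = 0.44704 m/s, so 1.5046655e-08 m/s = 1.5046655e-08 / 0.44704 = 3.3658409e-08 mile/hour ≈ 3.366e-08 mile/hour (4 s.f.). Final answer: 3.366e-08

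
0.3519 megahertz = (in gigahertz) 1 megahertz = 1000000 Hz, so 0.3519 megahertz = 0.3519 * 1000000 = 351900 Hz. 1 gigahertz = 1e+09 Hz, so 351900 Hz = 351900 / 1e+09 = 0.0003519 gigahertz. Final answer: 0.0003519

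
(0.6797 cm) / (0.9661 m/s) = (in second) 0.007036. Check: 1 cm = 0.01 m, so 0.6797 cm = 0.6797 * 0.01 = 0.006797 m. 0.9661 m/s is already in m/s. Combine: 0.006797 m / 0.9661 m/s = 0.0070355036 s. 0.0070355036 s = 0.0070355036 second ≈ 0.007036 second (4 s.f.).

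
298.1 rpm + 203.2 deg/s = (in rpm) 1 rpm = 0.10471976 rad/s, so 298.1 rpm = 298.1 * 0.10471976 = 31.216959 rad/s. 1 deg/s = 0.017453293 rad/s, so 203.2 deg/s = 203.2 * 0.017453293 = 3.546509 rad/s. Sum: 31.216959 + 3.546509 = 34.763468 rad/s. 1 rpm = 0.10471976 rad/s, so 34.763468 rad/s = 34.763468 / 0.10471976 = 331.96667 rpm ≈ 332 rpm (4 s.f.). Final answer: 332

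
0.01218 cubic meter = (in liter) 0.01218 cubic meter = 0.01218 m^3. 1 liter = 0.001 m^3, so 0.01218 m^3 = 0.01218 / 0.001 = 12.18 liter. Final answer: 12.18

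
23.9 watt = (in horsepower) 23.9 watt = 23.9 W. 1 horsepower = 745.69987 W, so 23.9 W = 23.9 / 745.69987 = 0.032050428 horsepower ≈ 0.03205 horsepower (4 s.f.). Final answer: 0.03205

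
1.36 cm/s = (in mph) 1 cm/s = 0.01 m/s, so 1.36 cm/s = 1.36 * 0.01 = 0.0136 m/s. 1 mph = 0.44704 m/s, so 0.0136 m/s = 0.0136 / 0.44704 = 0.030422334 mph ≈ 0.03042 mph (4 s.f.). Final answer: 0.03042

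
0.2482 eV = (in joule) 1 eV = 1.6021766e-19 J, so 0.2482 eV = 0.2482 * 1.6021766e-19 = 3.9766024e-20 J. 3.9766024e-20 J = 3.9766024e-20 joule ≈ 3.977e-20 joule (4 s.f.). Final answer: 3.977e-20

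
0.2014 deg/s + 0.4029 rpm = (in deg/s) 2.619. Check: 1 deg/s = 0.017453293 rad/s, so 0.2014 deg/s = 0.2014 * 0.017453293 = 0.0035150931 rad/s. 1 rpm = 0.10471976 rad/s, so 0.4029 rpm = 0.4029 * 0.10471976 = 0.042191589 rad/s. Sum: 0.0035150931 + 0.042191589 = 0.045706682 rad/s. 1 deg/s = 0.017453293 rad/s, so 0.045706682 rad/s = 0.045706682 / 0.017453293 = 2.6188 deg/s ≈ 2.619 deg/s (4 s.f.).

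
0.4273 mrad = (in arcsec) 1 mrad = 0.001 rad, so 0.4273 mrad = 0.4273 * 0.001 = 0.0004273 rad. 1 arcsec = 4.8481368e-06 rad, so 0.0004273 rad = 0.0004273 / 4.8481368e-06 = 88.136952 arcsec ≈ 88.14 arcsec (4 s.f.). Final answer: 88.14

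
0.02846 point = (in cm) 1 point = 0.00035277778 m, so 0.02846 point = 0.02846 * 0.00035277778 = 1.0040056e-05 m. 1 cm = 0.01 m, so 1.0040056e-05 m = 1.0040056e-05 / 0.01 = 0.0010040056 cm ≈ 0.001004 cm (4 s.f.). Final answer: 0.001004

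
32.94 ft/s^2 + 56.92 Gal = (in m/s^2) 10.61. Check: 1 ft/s^2 = 0.3048 m/s^2, so 32.94 ft/s^2 = 32.94 * 0.3048 = 10.040112 m/s^2. 1 Gal = 0.01 m/s^2, so 56.92 Gal = 56.92 * 0.01 = 0.5692 m/s^2. Sum: 10.040112 + 0.5692 = 10.609312 m/s^2. Result: 10.609312 m/s^2 ≈ 10.61 m/s^2 (4 s.f.).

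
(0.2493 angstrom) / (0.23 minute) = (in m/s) 1.807e-12. Check: 1 angstrom = 1e-10 m, so 0.2493 angstrom = 0.2493 * 1e-10 = 2.493e-11 m. 1 minute = 60 s, so 0.23 minute = 0.23 * 60 = 13.8 s. Combine: 2.493e-11 m / 13.8 s = 1.8065217e-12 m/s. Result: 1.8065217e-12 m/s ≈ 1.807e-12 m/s (4 s.f.).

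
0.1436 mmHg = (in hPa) 1 mmHg = 133.32237 Pa, so 0.1436 mmHg = 0.1436 * 133.32237 = 19.145092 Pa. 1 hPa = 100 Pa, so 19.145092 Pa = 19.145092 / 100 = 0.19145092 hPa ≈ 0.1915 hPa (4 s.f.). Final answer: 0.1915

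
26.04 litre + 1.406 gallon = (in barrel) 0.1973. Check: 1 litre = 0.001 m^3, so 26.04 litre = 26.04 * 0.001 = 0.02604 m^3. 1 gallon = 0.0037854118 m^3, so 1.406 gallon = 1.406 * 0.0037854118 = 0.005322289 m^3. Sum: 0.02604 + 0.005322289 = 0.031362289 m^3. 1 barrel = 0.15898729 m^3, so 0.031362289 m^3 = 0.031362289 / 0.15898729 = 0.19726286 barrel ≈ 0.1973 barrel (4 s.f.).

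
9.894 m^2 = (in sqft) 1 sqft = 0.09290304 m^2, so 9.894 m^2 = 9.894 / 0.09290304 = 106.49813 sqft ≈ 106.5 sqft (4 s.f.). Final answer: 106.5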